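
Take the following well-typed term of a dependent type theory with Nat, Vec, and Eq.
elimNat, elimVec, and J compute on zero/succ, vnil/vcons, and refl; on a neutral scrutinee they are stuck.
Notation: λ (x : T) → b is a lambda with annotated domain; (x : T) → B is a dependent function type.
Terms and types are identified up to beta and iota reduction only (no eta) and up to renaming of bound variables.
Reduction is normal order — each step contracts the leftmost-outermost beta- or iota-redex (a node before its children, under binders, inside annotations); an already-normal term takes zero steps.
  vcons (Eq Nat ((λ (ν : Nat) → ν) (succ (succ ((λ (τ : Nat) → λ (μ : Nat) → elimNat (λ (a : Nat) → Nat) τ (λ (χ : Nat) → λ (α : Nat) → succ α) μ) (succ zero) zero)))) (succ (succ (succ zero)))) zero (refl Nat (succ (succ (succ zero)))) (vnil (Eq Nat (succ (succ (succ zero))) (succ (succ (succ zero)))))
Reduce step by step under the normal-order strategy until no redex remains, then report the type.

normal-order reduction:
  vcons (Eq Nat ((λ (ν : Nat) → ν) (succ (succ ((λ (τ : Nat) → λ (μ : Nat) → elimNat (λ (a : Nat) → Nat) τ (λ (χ : Nat) → λ (α : Nat) → succ α) μ) (succ zero) zero)))) (succ (succ (succ zero)))) zero (refl Nat (succ (succ (succ zero)))) (vnil (Eq Nat (succ (succ (succ zero))) (succ (succ (succ zero)))))
  ~> vcons (Eq Nat (succ (succ ((λ (ν : Nat) → λ (τ : Nat) → elimNat (λ (μ : Nat) → Nat) ν (λ (a : Nat) → λ (χ : Nat) → succ χ) τ) (succ zero) zero))) (succ (succ (succ zero)))) zero (refl Nat (succ (succ (succ zero)))) (vnil (Eq Nat (succ (succ (succ zero))) (succ (succ (succ zero)))))
  ~> vcons (Eq Nat (succ (succ ((λ (ν : Nat) → elimNat (λ (τ : Nat) → Nat) (succ zero) (λ (μ : Nat) → λ (a : Nat) → succ a) ν) zero))) (succ (succ (succ zero)))) zero (refl Nat (succ (succ (succ zero)))) (vnil (Eq Nat (succ (succ (succ zero))) (succ (succ (succ zero)))))
  ~> vcons (Eq Nat (succ (succ (elimNat (λ (ν : Nat) → Nat) (succ zero) (λ (τ : Nat) → λ (μ : Nat) → succ μ) zero))) (succ (succ (succ zero)))) zero (refl Nat (succ (succ (succ zero)))) (vnil (Eq Nat (succ (succ (succ zero))) (succ (succ (succ zero)))))
  ~> vcons (Eq Nat (succ (succ (succ zero))) (succ (succ (succ zero)))) zero (refl Nat (succ (succ (succ zero)))) (vnil (Eq Nat (succ (succ (succ zero))) (succ (succ (succ zero)))))
type:
  Vec (Eq Nat (succ (succ (succ zero))) (succ (succ (succ zero)))) (succ zero)


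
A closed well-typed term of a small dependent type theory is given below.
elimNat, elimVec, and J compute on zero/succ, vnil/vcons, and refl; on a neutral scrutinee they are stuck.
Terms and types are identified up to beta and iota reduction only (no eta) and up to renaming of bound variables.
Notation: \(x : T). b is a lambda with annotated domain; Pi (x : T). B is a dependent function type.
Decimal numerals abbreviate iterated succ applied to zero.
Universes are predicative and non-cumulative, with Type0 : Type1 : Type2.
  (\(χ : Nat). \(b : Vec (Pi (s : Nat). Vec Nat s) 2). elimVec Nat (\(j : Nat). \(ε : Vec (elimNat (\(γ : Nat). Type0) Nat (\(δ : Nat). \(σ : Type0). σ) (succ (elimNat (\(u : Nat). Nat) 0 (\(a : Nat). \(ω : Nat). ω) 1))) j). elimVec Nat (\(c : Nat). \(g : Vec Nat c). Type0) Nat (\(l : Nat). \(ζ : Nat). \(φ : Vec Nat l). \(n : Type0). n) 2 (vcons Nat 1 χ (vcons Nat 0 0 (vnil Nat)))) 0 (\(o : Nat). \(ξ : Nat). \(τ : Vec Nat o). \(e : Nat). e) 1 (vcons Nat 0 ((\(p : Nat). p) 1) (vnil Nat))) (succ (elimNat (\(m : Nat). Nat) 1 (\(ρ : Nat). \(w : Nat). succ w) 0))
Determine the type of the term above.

type:
  Pi (χ : Vec (Pi (b : Nat). Vec Nat b) 2). Nat


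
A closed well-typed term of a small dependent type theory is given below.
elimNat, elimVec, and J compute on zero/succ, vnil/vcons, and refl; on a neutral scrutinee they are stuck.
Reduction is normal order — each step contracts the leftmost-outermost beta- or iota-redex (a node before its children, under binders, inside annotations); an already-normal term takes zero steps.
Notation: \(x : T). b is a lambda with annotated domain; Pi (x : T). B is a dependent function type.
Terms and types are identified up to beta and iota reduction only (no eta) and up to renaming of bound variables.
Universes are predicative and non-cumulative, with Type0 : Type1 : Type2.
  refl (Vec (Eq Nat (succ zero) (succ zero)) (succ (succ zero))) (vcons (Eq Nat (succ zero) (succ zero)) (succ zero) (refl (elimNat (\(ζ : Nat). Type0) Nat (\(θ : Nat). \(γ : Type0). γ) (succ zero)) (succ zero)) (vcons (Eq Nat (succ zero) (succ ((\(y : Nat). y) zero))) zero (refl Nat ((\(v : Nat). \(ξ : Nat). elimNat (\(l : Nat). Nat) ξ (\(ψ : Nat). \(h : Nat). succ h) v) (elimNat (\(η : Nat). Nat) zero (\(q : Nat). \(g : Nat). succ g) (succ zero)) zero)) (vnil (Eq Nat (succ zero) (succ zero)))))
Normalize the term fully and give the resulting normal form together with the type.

normal form:
  refl (Vec (Eq Nat (succ zero) (succ zero)) (succ (succ zero))) (vcons (Eq Nat (succ zero) (succ zero)) (succ zero) (refl Nat (succ zero)) (vcons (Eq Nat (succ zero) (succ zero)) zero (refl Nat (succ zero)) (vnil (Eq Nat (succ zero) (succ zero)))))
the term's type:
  Eq (Vec (Eq Nat (succ zero) (succ zero)) (succ (succ zero))) (vcons (Eq Nat (succ zero) (succ zero)) (succ zero) (refl Nat (succ zero)) (vcons (Eq Nat (succ zero) (succ zero)) zero (refl Nat (succ zero)) (vnil (Eq Nat (succ zero) (succ zero))))) (vcons (Eq Nat (succ zero) (succ zero)) (succ zero) (refl Nat (succ zero)) (vcons (Eq Nat (succ zero) (succ zero)) zero (refl Nat (succ zero)) (vnil (Eq Nat (succ zero) (succ zero)))))


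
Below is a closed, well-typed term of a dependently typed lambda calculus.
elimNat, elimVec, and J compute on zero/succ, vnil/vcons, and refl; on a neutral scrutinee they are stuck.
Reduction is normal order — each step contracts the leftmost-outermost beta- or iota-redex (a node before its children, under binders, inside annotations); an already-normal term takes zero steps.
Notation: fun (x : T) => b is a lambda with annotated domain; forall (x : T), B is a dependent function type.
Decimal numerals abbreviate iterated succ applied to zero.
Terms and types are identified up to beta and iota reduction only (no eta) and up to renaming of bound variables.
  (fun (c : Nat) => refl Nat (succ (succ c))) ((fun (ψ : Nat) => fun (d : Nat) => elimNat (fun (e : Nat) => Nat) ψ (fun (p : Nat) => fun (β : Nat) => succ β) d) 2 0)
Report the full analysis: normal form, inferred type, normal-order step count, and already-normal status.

normal form:
  refl Nat 4
inferred type:
  Eq Nat 4 4
steps to reach normal form (normal order): 4
started in normal form: no
first contracted redex: a beta-redex


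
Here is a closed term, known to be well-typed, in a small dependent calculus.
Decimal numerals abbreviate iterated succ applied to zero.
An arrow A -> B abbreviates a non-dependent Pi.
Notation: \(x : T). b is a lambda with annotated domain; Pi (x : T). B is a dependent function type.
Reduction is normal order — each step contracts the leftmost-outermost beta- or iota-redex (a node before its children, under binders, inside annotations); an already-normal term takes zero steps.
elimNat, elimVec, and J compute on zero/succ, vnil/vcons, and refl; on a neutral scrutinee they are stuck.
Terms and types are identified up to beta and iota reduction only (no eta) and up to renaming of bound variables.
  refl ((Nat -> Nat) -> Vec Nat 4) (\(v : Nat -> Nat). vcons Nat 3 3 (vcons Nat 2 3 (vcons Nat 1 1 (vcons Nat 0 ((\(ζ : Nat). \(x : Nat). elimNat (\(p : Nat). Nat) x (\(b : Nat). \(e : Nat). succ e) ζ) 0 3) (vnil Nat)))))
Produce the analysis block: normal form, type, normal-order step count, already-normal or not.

normal form:
  refl ((Nat -> Nat) -> Vec Nat 4) (\(v : Nat -> Nat). vcons Nat 3 3 (vcons Nat 2 3 (vcons Nat 1 1 (vcons Nat 0 3 (vnil Nat)))))
inferred type:
  Eq ((Nat -> Nat) -> Vec Nat 4) (\(v : Nat -> Nat). vcons Nat 3 3 (vcons Nat 2 3 (vcons Nat 1 1 (vcons Nat 0 3 (vnil Nat))))) (\(ζ : Nat -> Nat). vcons Nat 3 3 (vcons Nat 2 3 (vcons Nat 1 1 (vcons Nat 0 3 (vnil Nat)))))
reduction steps (normal order): 3
started in normal form: no
first redex: a beta-redex


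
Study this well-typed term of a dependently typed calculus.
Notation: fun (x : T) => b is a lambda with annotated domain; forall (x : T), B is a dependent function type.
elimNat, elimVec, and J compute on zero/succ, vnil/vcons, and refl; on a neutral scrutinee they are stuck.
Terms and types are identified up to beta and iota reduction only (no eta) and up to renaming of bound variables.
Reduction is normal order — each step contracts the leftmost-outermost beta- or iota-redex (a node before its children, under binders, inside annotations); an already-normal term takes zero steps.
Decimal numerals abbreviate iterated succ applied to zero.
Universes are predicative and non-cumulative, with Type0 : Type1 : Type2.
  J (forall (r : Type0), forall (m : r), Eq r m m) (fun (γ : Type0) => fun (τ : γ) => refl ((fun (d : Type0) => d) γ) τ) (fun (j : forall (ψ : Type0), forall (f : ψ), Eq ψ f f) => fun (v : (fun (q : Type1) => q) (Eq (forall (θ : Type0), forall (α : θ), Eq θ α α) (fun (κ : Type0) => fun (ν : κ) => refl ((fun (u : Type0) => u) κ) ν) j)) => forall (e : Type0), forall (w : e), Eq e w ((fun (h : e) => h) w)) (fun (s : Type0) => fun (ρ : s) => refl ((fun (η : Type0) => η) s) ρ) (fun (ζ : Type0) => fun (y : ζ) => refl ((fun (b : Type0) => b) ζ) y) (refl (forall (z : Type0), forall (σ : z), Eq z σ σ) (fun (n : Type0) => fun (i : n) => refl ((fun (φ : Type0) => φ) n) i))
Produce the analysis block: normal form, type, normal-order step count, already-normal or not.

reduced normal form:
  fun (r : Type0) => fun (m : r) => refl r m
inferred type:
  forall (r : Type0), forall (m : r), Eq r m m
reduction steps (normal order): 2
started in normal form: no
first contracted redex: a J iota-redex


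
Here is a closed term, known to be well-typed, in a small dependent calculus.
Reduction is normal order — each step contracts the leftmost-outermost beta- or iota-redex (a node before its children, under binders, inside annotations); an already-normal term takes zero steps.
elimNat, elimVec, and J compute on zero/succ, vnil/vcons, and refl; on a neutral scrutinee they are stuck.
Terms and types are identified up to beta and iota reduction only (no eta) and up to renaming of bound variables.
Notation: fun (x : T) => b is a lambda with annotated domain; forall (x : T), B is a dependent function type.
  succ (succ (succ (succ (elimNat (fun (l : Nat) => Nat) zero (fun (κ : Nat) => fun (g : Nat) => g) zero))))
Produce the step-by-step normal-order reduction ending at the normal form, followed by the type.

normal-order reduction:
  succ (succ (succ (succ (elimNat (fun (l : Nat) => Nat) zero (fun (κ : Nat) => fun (g : Nat) => g) zero))))
  ~> succ (succ (succ (succ zero)))
inferred type:
  Nat


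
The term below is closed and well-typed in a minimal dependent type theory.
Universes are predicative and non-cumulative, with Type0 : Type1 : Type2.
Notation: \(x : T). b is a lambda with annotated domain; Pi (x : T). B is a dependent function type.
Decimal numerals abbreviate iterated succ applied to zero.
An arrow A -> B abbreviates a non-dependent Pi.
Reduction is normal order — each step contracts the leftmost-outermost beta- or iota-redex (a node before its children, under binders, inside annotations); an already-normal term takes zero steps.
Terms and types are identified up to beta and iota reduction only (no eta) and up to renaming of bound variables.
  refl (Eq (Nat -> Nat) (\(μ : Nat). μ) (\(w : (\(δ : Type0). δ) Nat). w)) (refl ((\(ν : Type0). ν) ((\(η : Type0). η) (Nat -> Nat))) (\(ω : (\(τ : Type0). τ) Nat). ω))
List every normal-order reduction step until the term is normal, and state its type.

normal-order reduction:
  refl (Eq (Nat -> Nat) (\(μ : Nat). μ) (\(w : (\(δ : Type0). δ) Nat). w)) (refl ((\(ν : Type0). ν) ((\(η : Type0). η) (Nat -> Nat))) (\(ω : (\(τ : Type0). τ) Nat). ω))
  ~> refl (Eq (Nat -> Nat) (\(μ : Nat). μ) (\(w : Nat). w)) (refl ((\(δ : Type0). δ) ((\(ν : Type0). ν) (Nat -> Nat))) (\(η : (\(ω : Type0). ω) Nat). η))
  ~> refl (Eq (Nat -> Nat) (\(μ : Nat). μ) (\(w : Nat). w)) (refl ((\(δ : Type0). δ) (Nat -> Nat)) (\(ν : (\(η : Type0). η) Nat). ν))
  ~> refl (Eq (Nat -> Nat) (\(μ : Nat). μ) (\(w : Nat). w)) (refl (Nat -> Nat) (\(δ : (\(ν : Type0). ν) Nat). δ))
  ~> refl (Eq (Nat -> Nat) (\(μ : Nat). μ) (\(w : Nat). w)) (refl (Nat -> Nat) (\(δ : Nat). δ))
inferred type:
  Eq (Eq (Nat -> Nat) (\(μ : Nat). μ) (\(w : Nat). w)) (refl (Nat -> Nat) (\(δ : Nat). δ)) (refl (Nat -> Nat) (\(ν : Nat). ν))


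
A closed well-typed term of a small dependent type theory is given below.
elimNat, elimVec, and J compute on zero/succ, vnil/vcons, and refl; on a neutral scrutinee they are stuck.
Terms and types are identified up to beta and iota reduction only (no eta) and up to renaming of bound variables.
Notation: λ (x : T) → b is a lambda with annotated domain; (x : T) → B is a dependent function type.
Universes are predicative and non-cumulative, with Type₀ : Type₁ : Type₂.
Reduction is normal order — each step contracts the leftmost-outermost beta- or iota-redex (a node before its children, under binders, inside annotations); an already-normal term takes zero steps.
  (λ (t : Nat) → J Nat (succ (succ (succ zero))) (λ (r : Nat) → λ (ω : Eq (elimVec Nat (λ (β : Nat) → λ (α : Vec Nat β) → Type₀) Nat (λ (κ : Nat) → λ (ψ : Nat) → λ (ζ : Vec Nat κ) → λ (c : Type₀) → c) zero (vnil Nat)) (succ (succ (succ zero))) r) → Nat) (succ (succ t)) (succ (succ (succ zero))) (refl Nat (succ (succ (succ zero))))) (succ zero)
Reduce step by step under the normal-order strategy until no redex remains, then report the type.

normal-order reduction sequence:
  (λ (t : Nat) → J Nat (succ (succ (succ zero))) (λ (r : Nat) → λ (ω : Eq (elimVec Nat (λ (β : Nat) → λ (α : Vec Nat β) → Type₀) Nat (λ (κ : Nat) → λ (ψ : Nat) → λ (ζ : Vec Nat κ) → λ (c : Type₀) → c) zero (vnil Nat)) (succ (succ (succ zero))) r) → Nat) (succ (succ t)) (succ (succ (succ zero))) (refl Nat (succ (succ (succ zero))))) (succ zero)
  ~> J Nat (succ (succ (succ zero))) (λ (t : Nat) → λ (r : Eq (elimVec Nat (λ (ω : Nat) → λ (β : Vec Nat ω) → Type₀) Nat (λ (α : Nat) → λ (κ : Nat) → λ (ψ : Vec Nat α) → λ (ζ : Type₀) → ζ) zero (vnil Nat)) (succ (succ (succ zero))) t) → Nat) (succ (succ (succ zero))) (succ (succ (succ zero))) (refl Nat (succ (succ (succ zero))))
  ~> succ (succ (succ zero))
inferred type:
  Nat


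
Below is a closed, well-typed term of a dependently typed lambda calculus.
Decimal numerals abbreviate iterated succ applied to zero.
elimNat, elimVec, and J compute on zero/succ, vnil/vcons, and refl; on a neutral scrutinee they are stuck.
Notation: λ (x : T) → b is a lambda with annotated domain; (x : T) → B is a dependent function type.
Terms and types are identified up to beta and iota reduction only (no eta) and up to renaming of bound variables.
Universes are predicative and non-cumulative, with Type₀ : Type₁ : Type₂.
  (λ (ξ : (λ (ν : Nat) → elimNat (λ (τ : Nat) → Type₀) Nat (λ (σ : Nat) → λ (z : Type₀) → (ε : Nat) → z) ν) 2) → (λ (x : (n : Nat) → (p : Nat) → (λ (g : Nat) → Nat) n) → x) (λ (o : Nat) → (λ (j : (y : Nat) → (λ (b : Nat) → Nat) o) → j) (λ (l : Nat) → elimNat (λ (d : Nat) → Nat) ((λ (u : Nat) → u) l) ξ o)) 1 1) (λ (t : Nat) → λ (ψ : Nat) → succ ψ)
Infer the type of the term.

the term's type:
  Nat


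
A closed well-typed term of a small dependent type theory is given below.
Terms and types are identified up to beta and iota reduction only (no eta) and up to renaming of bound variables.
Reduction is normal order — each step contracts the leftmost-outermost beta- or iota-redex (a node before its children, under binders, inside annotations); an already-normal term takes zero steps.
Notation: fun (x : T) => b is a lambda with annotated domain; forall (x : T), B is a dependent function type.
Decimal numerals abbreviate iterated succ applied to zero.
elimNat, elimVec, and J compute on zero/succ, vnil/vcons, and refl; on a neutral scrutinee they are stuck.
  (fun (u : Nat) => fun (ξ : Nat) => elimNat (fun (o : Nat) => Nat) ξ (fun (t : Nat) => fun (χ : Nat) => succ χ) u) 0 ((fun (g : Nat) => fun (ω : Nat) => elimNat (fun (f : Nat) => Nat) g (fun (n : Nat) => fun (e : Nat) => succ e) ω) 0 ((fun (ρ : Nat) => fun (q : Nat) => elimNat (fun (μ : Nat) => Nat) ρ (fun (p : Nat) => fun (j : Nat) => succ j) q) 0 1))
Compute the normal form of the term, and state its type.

resulting normal form:
  1
type:
  Nat


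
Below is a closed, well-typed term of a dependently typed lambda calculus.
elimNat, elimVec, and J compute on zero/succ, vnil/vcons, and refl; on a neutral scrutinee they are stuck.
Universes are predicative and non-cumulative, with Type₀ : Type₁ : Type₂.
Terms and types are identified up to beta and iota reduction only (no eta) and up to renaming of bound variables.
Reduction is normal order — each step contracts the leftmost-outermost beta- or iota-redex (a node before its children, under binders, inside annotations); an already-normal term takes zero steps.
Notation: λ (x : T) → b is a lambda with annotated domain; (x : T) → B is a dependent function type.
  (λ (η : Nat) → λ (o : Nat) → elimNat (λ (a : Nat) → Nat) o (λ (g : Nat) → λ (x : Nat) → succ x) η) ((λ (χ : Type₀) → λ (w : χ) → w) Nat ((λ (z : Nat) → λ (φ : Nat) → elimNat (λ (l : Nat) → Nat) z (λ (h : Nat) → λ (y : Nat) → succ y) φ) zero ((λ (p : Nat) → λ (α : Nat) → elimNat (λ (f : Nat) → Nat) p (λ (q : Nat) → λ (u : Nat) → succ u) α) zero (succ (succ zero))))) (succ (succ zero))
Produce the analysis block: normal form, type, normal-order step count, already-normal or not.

resulting normal form:
  succ (succ (succ (succ zero)))
type:
  Nat
normal-order step count: 29
term was already normal: no
first contracted redex: a beta-redex


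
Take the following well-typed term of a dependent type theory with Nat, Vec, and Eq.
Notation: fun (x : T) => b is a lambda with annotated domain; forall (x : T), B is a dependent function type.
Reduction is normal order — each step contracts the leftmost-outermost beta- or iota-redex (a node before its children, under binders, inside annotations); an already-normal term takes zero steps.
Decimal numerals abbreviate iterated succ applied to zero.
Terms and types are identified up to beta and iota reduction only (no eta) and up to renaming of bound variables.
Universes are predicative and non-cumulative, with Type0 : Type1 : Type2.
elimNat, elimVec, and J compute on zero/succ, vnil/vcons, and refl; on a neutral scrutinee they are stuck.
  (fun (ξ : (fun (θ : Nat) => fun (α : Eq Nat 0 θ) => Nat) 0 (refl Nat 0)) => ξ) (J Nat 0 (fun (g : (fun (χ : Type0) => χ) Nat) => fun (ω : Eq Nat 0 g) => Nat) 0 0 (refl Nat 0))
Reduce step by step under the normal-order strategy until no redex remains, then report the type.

reduction (normal order):
  (fun (ξ : (fun (θ : Nat) => fun (α : Eq Nat 0 θ) => Nat) 0 (refl Nat 0)) => ξ) (J Nat 0 (fun (g : (fun (χ : Type0) => χ) Nat) => fun (ω : Eq Nat 0 g) => Nat) 0 0 (refl Nat 0))
  ~> J Nat 0 (fun (ξ : (fun (θ : Type0) => θ) Nat) => fun (α : Eq Nat 0 ξ) => Nat) 0 0 (refl Nat 0)
  ~> 0
type:
  Nat


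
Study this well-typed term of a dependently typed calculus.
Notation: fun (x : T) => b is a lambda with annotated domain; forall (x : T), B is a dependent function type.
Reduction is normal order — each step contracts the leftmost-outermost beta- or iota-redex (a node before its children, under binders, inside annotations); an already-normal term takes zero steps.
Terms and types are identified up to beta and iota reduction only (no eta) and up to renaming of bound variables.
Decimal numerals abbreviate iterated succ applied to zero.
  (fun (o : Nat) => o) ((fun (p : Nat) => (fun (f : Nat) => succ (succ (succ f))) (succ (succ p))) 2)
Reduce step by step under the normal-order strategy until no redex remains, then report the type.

reduction (normal order):
  (fun (o : Nat) => o) ((fun (p : Nat) => (fun (f : Nat) => succ (succ (succ f))) (succ (succ p))) 2)
  ~> (fun (o : Nat) => (fun (p : Nat) => succ (succ (succ p))) (succ (succ o))) 2
  ~> (fun (o : Nat) => succ (succ (succ o))) 4
  ~> 7
the term's type:
  Nat


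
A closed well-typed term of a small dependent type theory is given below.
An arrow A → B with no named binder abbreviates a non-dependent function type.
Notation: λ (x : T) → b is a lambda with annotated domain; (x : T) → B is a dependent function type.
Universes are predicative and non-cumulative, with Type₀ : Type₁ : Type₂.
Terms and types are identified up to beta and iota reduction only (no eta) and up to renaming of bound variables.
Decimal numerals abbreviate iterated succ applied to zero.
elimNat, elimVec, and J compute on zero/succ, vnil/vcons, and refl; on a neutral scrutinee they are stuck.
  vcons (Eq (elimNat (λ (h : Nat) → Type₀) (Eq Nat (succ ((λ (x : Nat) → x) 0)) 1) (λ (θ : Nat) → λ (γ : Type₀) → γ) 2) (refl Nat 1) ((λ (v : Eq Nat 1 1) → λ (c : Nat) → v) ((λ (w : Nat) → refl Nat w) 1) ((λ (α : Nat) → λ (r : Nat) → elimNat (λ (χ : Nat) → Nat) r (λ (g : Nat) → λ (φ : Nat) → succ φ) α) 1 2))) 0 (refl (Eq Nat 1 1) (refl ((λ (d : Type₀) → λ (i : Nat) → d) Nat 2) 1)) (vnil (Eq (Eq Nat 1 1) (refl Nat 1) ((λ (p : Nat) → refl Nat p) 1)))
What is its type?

inferred type:
  Vec (Eq (Eq Nat 1 1) (refl Nat 1) (refl Nat 1)) 1


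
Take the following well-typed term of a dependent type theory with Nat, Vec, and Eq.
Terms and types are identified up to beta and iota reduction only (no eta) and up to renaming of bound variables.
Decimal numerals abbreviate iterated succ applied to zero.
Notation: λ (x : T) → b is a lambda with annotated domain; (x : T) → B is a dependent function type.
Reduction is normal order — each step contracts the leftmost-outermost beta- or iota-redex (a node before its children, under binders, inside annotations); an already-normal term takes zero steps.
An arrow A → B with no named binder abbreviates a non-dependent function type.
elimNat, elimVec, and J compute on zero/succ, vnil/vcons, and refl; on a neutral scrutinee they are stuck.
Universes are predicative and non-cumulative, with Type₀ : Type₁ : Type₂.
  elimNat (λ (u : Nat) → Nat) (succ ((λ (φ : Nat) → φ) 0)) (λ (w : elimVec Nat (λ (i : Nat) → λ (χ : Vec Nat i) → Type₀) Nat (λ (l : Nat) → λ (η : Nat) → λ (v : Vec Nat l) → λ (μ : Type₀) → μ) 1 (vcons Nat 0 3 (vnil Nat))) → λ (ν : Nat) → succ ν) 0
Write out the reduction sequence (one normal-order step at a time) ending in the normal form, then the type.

normal-order reduction sequence:
  elimNat (λ (u : Nat) → Nat) (succ ((λ (φ : Nat) → φ) 0)) (λ (w : elimVec Nat (λ (i : Nat) → λ (χ : Vec Nat i) → Type₀) Nat (λ (l : Nat) → λ (η : Nat) → λ (v : Vec Nat l) → λ (μ : Type₀) → μ) 1 (vcons Nat 0 3 (vnil Nat))) → λ (ν : Nat) → succ ν) 0
  ~> succ ((λ (u : Nat) → u) 0)
  ~> 1
inferred type:
  Nat


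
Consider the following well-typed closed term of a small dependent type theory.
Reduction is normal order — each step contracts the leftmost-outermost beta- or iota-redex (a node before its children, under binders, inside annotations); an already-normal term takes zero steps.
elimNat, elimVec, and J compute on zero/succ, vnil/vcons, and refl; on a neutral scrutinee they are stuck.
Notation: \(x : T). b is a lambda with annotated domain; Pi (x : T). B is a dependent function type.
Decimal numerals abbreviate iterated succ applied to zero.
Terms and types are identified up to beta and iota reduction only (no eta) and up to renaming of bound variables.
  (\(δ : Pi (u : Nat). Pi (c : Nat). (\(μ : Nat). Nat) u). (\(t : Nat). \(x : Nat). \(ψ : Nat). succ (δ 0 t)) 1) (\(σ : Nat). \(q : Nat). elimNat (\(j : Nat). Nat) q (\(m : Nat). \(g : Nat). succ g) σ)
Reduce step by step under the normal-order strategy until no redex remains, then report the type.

reduction (normal order):
  (\(δ : Pi (u : Nat). Pi (c : Nat). (\(μ : Nat). Nat) u). (\(t : Nat). \(x : Nat). \(ψ : Nat). succ (δ 0 t)) 1) (\(σ : Nat). \(q : Nat). elimNat (\(j : Nat). Nat) q (\(m : Nat). \(g : Nat). succ g) σ)
  ~> (\(δ : Nat). \(u : Nat). \(c : Nat). succ ((\(μ : Nat). \(t : Nat). elimNat (\(x : Nat). Nat) t (\(ψ : Nat). \(σ : Nat). succ σ) μ) 0 δ)) 1
  ~> \(δ : Nat). \(u : Nat). succ ((\(c : Nat). \(μ : Nat). elimNat (\(t : Nat). Nat) μ (\(x : Nat). \(ψ : Nat). succ ψ) c) 0 1)
  ~> \(δ : Nat). \(u : Nat). succ ((\(c : Nat). elimNat (\(μ : Nat). Nat) c (\(t : Nat). \(x : Nat). succ x) 0) 1)
  ~> \(δ : Nat). \(u : Nat). succ (elimNat (\(c : Nat). Nat) 1 (\(μ : Nat). \(t : Nat). succ t) 0)
  ~> \(δ : Nat). \(u : Nat). 2
the term's type:
  Pi (δ : Nat). Pi (u : Nat). Nat


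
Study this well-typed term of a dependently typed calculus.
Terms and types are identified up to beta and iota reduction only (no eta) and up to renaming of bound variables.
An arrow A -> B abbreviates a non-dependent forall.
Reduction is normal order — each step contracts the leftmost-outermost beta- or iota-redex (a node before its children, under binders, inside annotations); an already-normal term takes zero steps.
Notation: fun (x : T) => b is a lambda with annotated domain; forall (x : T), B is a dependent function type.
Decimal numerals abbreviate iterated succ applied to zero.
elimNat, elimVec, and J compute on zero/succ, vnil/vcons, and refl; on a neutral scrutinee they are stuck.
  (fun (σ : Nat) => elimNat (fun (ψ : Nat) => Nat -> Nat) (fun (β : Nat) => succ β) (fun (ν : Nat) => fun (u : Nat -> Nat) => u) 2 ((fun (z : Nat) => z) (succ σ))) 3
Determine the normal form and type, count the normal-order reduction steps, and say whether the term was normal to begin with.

reduced normal form:
  5
inferred type:
  Nat
steps to reach normal form (normal order): 10
started in normal form: no
first redex: a beta-redex


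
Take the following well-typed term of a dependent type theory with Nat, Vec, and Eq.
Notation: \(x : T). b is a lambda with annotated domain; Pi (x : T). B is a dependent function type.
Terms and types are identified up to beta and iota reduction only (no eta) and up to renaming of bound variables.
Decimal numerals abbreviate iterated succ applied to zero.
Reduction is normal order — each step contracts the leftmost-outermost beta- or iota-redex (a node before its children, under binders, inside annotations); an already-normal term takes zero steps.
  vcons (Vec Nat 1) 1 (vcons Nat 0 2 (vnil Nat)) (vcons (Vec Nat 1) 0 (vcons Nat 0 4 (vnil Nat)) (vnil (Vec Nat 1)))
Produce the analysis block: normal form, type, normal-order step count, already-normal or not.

normal form:
  vcons (Vec Nat 1) 1 (vcons Nat 0 2 (vnil Nat)) (vcons (Vec Nat 1) 0 (vcons Nat 0 4 (vnil Nat)) (vnil (Vec Nat 1)))
inferred type:
  Vec (Vec Nat 1) 2
steps to reach normal form (normal order): 0
already normal: yes


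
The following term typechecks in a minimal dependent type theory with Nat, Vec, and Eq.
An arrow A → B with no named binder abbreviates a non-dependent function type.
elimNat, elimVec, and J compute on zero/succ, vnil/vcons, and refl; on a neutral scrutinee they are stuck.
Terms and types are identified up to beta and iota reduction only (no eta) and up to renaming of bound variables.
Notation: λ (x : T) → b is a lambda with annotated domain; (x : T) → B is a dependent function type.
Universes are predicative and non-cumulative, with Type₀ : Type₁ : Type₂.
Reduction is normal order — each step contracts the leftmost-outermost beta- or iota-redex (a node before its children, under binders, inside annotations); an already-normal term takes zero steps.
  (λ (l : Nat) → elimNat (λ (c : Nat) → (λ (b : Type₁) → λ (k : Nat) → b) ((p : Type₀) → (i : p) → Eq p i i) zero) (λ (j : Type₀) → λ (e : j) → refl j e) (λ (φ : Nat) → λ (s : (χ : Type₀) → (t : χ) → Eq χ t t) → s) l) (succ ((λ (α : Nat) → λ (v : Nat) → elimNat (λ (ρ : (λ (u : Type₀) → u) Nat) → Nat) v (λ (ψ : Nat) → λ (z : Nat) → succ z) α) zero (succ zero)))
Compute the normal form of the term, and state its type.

resulting normal form:
  λ (l : Type₀) → λ (c : l) → refl l c
the term's type:
  (l : Type₀) → (c : l) → Eq l c c
observation: 13 normal-order steps normalize the term, beginning with a beta-redex.


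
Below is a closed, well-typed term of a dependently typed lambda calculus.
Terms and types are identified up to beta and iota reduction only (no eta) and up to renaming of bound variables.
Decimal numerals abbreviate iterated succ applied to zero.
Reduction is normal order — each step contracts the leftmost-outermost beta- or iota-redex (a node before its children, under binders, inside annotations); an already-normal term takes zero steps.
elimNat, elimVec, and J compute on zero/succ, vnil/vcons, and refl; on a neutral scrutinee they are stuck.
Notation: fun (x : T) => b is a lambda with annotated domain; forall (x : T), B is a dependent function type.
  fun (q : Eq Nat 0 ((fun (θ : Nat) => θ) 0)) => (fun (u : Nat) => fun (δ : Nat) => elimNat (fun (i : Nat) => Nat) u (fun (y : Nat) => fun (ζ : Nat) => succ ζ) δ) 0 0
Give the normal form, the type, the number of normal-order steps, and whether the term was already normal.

normal form:
  fun (q : Eq Nat 0 0) => 0
inferred type:
  forall (q : Eq Nat 0 0), Nat
steps to reach normal form (normal order): 4
already normal: no
first contracted redex: a beta-redex


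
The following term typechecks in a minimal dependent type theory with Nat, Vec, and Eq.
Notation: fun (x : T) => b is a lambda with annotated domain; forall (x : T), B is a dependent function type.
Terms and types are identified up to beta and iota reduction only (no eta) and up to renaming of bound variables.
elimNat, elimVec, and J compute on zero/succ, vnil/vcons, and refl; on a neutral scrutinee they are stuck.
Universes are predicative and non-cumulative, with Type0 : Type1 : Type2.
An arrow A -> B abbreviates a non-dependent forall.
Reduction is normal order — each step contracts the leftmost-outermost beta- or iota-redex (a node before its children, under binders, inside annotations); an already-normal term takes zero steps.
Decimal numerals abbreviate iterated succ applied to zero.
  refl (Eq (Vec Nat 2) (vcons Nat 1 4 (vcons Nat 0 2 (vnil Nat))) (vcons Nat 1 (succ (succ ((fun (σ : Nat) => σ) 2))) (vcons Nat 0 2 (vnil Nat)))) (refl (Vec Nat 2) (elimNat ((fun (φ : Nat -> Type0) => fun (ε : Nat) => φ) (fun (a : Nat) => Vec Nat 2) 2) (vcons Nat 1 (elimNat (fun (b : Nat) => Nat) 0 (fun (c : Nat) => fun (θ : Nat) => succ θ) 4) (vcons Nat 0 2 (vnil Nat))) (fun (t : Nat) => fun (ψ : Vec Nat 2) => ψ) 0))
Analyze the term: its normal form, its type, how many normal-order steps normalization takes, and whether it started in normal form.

reduced normal form:
  refl (Eq (Vec Nat 2) (vcons Nat 1 4 (vcons Nat 0 2 (vnil Nat))) (vcons Nat 1 4 (vcons Nat 0 2 (vnil Nat)))) (refl (Vec Nat 2) (vcons Nat 1 4 (vcons Nat 0 2 (vnil Nat))))
inferred type:
  Eq (Eq (Vec Nat 2) (vcons Nat 1 4 (vcons Nat 0 2 (vnil Nat))) (vcons Nat 1 4 (vcons Nat 0 2 (vnil Nat)))) (refl (Vec Nat 2) (vcons Nat 1 4 (vcons Nat 0 2 (vnil Nat)))) (refl (Vec Nat 2) (vcons Nat 1 4 (vcons Nat 0 2 (vnil Nat))))
steps to reach normal form (normal order): 15
already normal: no
first contracted redex: a beta-redex


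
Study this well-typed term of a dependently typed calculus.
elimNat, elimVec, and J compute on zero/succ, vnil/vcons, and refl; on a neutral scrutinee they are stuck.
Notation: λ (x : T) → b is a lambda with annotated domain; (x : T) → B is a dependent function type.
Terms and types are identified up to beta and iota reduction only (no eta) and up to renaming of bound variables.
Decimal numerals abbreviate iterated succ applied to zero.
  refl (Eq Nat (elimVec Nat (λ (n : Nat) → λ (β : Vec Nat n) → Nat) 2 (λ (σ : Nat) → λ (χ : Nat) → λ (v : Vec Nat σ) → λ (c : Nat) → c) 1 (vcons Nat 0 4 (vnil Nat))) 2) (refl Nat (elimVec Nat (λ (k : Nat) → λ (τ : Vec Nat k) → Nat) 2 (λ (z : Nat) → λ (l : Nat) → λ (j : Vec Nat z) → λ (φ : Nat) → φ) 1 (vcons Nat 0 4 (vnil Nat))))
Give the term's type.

type:
  Eq (Eq Nat 2 2) (refl Nat 2) (refl Nat 2)


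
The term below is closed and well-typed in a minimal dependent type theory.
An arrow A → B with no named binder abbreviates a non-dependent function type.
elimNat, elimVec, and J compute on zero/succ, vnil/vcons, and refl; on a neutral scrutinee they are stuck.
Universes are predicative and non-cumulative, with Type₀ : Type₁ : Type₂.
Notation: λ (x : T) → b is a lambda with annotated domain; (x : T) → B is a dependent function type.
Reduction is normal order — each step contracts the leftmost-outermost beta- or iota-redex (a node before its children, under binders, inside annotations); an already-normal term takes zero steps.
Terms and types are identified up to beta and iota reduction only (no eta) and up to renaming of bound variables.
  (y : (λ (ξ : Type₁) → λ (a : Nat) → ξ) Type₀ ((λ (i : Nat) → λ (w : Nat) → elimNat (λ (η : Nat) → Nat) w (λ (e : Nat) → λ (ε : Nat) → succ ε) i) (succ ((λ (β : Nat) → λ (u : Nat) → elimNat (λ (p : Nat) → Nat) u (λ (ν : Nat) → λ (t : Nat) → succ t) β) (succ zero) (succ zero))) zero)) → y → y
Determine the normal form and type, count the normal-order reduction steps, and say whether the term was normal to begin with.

reduced normal form:
  (y : Type₀) → y → y
inferred type:
  Type₁
reduction steps (normal order): 2
term was already normal: no
first contracted redex: a beta-redex


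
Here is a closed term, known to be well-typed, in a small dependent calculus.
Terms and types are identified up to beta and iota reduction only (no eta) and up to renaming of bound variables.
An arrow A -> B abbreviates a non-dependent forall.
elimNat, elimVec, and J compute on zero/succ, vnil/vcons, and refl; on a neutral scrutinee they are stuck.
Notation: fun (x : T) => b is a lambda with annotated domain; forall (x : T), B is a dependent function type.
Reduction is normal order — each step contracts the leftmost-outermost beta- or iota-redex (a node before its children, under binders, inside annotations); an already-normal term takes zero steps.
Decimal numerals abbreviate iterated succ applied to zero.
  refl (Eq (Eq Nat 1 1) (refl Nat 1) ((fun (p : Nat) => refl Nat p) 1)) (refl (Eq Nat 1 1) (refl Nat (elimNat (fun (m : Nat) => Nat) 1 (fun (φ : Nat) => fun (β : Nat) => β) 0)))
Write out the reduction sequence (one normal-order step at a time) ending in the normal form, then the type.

reduction (normal order):
  refl (Eq (Eq Nat 1 1) (refl Nat 1) ((fun (p : Nat) => refl Nat p) 1)) (refl (Eq Nat 1 1) (refl Nat (elimNat (fun (m : Nat) => Nat) 1 (fun (φ : Nat) => fun (β : Nat) => β) 0)))
  ~> refl (Eq (Eq Nat 1 1) (refl Nat 1) (refl Nat 1)) (refl (Eq Nat 1 1) (refl Nat (elimNat (fun (p : Nat) => Nat) 1 (fun (m : Nat) => fun (φ : Nat) => φ) 0)))
  ~> refl (Eq (Eq Nat 1 1) (refl Nat 1) (refl Nat 1)) (refl (Eq Nat 1 1) (refl Nat 1))
inferred type:
  Eq (Eq (Eq Nat 1 1) (refl Nat 1) (refl Nat 1)) (refl (Eq Nat 1 1) (refl Nat 1)) (refl (Eq Nat 1 1) (refl Nat 1))


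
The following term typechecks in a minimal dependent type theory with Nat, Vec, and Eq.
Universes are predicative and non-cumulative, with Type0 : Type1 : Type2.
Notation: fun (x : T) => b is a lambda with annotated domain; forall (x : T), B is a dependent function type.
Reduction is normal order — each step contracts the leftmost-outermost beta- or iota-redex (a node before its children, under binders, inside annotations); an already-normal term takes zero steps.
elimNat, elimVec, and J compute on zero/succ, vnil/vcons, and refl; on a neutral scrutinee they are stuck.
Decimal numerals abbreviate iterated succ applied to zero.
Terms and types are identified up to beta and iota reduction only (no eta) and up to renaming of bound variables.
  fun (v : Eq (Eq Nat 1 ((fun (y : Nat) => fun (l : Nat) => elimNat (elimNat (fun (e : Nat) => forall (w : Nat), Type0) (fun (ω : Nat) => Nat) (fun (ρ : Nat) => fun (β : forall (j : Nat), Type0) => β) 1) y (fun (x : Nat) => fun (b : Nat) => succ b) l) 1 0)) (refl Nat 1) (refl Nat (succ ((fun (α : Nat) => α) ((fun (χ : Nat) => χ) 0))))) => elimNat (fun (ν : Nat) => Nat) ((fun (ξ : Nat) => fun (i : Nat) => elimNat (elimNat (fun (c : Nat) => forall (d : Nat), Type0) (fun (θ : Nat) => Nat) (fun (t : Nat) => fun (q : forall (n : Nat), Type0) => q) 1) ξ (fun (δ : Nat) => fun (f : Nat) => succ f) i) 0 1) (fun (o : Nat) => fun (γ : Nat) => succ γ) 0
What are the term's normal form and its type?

reduced normal form:
  fun (v : Eq (Eq Nat 1 1) (refl Nat 1) (refl Nat 1)) => 1
the term's type:
  forall (v : Eq (Eq Nat 1 1) (refl Nat 1) (refl Nat 1)), Nat
observation: 12 normal-order steps separate the term from its normal form.


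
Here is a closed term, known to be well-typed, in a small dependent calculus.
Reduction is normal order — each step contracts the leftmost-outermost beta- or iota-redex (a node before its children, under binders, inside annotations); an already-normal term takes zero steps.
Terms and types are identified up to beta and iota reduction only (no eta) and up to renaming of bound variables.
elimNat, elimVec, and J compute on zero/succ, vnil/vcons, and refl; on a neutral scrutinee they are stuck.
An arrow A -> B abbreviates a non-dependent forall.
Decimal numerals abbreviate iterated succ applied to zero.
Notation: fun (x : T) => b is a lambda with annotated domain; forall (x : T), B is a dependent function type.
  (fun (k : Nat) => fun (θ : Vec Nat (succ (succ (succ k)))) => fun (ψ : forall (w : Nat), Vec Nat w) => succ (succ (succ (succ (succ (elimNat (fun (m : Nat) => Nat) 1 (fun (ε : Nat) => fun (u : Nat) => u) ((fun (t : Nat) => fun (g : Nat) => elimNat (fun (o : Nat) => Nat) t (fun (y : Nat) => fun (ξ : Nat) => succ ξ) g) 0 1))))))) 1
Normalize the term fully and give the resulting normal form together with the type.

reduced normal form:
  fun (k : Vec Nat 4) => fun (θ : forall (ψ : Nat), Vec Nat ψ) => 6
the term's type:
  Vec Nat 4 -> (forall (k : Nat), Vec Nat k) -> Nat
observation: normalization takes exactly 11 steps under the normal-order strategy.


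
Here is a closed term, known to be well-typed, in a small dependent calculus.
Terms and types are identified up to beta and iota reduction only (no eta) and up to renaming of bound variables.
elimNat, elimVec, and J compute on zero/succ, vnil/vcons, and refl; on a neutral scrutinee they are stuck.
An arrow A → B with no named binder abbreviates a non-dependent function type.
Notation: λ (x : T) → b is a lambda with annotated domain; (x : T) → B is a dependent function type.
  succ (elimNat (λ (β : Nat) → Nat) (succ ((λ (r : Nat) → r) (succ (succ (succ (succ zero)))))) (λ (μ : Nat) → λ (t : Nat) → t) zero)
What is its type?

inferred type:
  Nat


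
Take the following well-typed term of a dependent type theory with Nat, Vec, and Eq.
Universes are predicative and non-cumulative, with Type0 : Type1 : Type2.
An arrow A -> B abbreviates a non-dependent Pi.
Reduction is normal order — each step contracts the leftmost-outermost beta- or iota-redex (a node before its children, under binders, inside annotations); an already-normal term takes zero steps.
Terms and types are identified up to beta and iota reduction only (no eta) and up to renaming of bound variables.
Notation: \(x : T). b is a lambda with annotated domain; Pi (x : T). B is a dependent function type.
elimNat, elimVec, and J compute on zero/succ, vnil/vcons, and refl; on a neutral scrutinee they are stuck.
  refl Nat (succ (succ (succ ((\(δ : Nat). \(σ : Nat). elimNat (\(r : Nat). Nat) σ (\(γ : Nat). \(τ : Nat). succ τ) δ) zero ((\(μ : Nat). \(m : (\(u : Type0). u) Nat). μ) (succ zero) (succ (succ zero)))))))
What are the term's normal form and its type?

normal form:
  refl Nat (succ (succ (succ (succ zero))))
the term's type:
  Eq Nat (succ (succ (succ (succ zero)))) (succ (succ (succ (succ zero))))
observation: 5 normal-order steps normalize the term, beginning with a beta-redex.
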